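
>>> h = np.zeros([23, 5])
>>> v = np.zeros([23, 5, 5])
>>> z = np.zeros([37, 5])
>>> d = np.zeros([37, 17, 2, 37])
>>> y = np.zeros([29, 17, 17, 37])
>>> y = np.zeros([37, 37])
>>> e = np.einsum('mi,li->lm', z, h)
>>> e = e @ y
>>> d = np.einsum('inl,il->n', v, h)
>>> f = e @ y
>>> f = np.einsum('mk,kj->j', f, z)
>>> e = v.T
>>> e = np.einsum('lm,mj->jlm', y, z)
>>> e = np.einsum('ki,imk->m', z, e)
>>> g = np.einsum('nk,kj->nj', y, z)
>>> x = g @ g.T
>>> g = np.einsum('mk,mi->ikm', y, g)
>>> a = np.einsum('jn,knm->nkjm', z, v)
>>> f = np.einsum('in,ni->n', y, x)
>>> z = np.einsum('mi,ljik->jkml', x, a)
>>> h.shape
(23, 5)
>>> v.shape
(23, 5, 5)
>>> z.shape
(23, 5, 37, 5)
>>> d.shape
(5,)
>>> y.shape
(37, 37)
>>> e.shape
(37,)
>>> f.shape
(37,)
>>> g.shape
(5, 37, 37)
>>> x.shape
(37, 37)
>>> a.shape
(5, 23, 37, 5)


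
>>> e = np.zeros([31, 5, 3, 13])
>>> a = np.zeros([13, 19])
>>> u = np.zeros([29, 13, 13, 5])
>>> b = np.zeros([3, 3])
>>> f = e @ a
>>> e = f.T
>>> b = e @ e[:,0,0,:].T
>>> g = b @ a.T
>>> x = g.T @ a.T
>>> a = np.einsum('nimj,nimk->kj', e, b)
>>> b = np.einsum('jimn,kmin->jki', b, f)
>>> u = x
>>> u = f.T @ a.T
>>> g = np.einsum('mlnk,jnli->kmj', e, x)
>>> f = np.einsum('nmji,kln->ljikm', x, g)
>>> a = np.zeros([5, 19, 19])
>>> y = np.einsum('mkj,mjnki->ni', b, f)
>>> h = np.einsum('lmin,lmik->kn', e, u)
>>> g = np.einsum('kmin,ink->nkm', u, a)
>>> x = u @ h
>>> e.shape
(19, 3, 5, 31)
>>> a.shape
(5, 19, 19)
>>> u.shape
(19, 3, 5, 19)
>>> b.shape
(19, 31, 3)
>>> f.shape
(19, 3, 13, 31, 5)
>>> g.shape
(19, 19, 3)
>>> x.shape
(19, 3, 5, 31)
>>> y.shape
(13, 5)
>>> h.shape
(19, 31)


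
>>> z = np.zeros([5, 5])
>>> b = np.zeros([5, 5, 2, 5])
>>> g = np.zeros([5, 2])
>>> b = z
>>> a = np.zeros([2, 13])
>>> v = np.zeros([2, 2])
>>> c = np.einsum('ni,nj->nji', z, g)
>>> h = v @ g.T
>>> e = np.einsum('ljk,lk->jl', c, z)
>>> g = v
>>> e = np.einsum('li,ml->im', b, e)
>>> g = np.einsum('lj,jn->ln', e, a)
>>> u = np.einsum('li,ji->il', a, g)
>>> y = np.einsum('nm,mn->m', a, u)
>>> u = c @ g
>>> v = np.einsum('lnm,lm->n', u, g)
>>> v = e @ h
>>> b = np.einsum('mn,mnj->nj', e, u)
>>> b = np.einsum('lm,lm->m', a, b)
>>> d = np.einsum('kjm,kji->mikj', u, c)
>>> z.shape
(5, 5)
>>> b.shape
(13,)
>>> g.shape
(5, 13)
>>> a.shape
(2, 13)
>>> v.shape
(5, 5)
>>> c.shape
(5, 2, 5)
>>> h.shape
(2, 5)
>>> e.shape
(5, 2)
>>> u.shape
(5, 2, 13)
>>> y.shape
(13,)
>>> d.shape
(13, 5, 5, 2)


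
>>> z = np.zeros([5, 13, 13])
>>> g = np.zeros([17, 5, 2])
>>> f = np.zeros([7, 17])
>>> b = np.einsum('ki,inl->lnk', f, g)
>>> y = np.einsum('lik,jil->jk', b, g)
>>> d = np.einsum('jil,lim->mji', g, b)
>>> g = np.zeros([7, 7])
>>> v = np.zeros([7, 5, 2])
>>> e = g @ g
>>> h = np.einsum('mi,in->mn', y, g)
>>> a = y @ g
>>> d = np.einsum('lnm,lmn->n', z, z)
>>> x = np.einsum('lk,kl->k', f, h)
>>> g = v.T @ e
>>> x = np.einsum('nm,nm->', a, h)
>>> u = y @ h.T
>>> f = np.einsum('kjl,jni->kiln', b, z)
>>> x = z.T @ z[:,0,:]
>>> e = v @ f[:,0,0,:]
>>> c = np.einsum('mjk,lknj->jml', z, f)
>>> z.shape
(5, 13, 13)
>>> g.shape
(2, 5, 7)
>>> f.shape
(2, 13, 7, 13)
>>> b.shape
(2, 5, 7)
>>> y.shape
(17, 7)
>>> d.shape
(13,)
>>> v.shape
(7, 5, 2)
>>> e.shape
(7, 5, 13)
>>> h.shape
(17, 7)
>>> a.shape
(17, 7)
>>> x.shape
(13, 13, 13)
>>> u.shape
(17, 17)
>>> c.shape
(13, 5, 2)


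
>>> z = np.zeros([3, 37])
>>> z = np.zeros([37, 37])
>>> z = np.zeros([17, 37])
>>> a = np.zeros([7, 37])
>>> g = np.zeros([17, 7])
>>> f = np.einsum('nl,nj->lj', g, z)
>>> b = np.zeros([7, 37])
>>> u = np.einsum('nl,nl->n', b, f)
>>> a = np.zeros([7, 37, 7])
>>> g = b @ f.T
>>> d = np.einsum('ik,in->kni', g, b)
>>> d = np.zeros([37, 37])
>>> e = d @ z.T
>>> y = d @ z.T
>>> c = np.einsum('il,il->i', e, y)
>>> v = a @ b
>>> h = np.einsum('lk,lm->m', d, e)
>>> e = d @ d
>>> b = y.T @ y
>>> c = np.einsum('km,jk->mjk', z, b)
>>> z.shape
(17, 37)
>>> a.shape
(7, 37, 7)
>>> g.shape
(7, 7)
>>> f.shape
(7, 37)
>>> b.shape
(17, 17)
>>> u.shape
(7,)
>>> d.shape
(37, 37)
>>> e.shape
(37, 37)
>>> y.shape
(37, 17)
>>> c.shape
(37, 17, 17)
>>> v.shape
(7, 37, 37)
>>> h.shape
(17,)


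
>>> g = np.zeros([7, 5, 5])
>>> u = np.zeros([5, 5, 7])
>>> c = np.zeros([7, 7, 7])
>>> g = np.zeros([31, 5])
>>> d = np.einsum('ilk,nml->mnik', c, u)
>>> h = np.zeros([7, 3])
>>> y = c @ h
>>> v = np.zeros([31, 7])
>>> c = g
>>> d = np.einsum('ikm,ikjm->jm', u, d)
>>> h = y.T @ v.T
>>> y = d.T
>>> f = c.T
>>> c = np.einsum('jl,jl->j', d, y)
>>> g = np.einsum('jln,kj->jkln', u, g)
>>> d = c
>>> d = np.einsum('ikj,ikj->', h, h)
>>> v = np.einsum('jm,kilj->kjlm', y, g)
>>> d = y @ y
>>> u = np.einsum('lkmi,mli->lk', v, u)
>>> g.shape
(5, 31, 5, 7)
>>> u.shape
(5, 7)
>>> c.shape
(7,)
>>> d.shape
(7, 7)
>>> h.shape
(3, 7, 31)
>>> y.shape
(7, 7)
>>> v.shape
(5, 7, 5, 7)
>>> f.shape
(5, 31)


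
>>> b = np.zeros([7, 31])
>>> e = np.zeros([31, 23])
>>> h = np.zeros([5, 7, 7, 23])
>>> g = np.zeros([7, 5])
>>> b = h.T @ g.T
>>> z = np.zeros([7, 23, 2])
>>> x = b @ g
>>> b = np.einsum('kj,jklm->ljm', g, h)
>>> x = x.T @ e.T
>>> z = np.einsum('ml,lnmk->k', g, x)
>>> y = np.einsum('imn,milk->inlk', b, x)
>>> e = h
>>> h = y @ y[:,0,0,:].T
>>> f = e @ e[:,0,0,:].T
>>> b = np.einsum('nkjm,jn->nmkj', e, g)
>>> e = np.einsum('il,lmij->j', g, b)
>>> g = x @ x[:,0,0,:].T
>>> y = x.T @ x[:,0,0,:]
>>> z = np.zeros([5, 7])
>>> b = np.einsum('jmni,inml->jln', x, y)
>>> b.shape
(5, 31, 7)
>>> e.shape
(7,)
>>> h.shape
(7, 23, 7, 7)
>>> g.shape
(5, 7, 7, 5)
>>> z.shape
(5, 7)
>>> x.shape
(5, 7, 7, 31)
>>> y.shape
(31, 7, 7, 31)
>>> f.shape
(5, 7, 7, 5)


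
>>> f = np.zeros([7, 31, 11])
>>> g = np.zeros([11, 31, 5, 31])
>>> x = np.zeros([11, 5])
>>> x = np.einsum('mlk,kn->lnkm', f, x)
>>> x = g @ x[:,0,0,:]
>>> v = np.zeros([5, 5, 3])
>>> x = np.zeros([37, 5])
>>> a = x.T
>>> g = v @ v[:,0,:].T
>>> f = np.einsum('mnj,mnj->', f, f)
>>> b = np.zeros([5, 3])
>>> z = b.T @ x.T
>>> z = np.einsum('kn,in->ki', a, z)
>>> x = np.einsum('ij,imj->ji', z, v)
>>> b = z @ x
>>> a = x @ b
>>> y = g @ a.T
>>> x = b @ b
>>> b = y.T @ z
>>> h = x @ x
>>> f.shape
()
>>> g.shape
(5, 5, 5)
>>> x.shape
(5, 5)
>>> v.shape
(5, 5, 3)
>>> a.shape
(3, 5)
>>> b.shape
(3, 5, 3)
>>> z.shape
(5, 3)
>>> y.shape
(5, 5, 3)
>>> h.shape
(5, 5)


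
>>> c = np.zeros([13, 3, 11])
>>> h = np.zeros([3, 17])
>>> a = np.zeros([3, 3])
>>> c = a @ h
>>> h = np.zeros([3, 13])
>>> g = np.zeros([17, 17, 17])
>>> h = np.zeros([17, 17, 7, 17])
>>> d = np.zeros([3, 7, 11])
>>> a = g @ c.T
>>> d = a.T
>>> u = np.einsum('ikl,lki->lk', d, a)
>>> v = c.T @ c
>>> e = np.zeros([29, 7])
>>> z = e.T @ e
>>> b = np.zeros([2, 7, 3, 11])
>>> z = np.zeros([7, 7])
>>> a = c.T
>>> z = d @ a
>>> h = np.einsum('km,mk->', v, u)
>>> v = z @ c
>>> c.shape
(3, 17)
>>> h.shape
()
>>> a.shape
(17, 3)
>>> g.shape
(17, 17, 17)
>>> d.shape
(3, 17, 17)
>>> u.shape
(17, 17)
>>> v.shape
(3, 17, 17)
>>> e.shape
(29, 7)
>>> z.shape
(3, 17, 3)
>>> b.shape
(2, 7, 3, 11)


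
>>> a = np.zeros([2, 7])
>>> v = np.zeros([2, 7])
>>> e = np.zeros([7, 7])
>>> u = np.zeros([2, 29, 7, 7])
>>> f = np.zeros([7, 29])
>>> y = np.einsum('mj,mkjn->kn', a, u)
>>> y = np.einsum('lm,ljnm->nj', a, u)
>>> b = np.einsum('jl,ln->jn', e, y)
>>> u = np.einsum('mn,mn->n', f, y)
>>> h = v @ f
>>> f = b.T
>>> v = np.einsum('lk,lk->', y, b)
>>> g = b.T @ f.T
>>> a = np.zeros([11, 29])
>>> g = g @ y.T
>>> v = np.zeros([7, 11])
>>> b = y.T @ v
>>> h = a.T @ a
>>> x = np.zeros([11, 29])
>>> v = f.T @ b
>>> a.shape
(11, 29)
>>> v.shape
(7, 11)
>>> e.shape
(7, 7)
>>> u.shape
(29,)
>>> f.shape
(29, 7)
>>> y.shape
(7, 29)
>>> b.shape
(29, 11)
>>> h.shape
(29, 29)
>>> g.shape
(29, 7)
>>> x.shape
(11, 29)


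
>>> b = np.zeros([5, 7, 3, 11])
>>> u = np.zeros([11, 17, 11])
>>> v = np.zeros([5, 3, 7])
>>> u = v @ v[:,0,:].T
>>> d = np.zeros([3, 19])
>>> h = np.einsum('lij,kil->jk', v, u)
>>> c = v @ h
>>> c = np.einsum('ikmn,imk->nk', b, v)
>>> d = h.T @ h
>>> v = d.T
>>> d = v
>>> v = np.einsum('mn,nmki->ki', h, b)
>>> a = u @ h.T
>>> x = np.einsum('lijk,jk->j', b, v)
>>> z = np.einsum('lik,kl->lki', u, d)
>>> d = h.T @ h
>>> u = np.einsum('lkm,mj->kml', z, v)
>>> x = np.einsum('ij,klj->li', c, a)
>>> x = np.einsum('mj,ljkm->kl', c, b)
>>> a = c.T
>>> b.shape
(5, 7, 3, 11)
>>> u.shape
(5, 3, 5)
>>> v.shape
(3, 11)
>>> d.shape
(5, 5)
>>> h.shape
(7, 5)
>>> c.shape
(11, 7)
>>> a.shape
(7, 11)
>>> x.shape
(3, 5)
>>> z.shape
(5, 5, 3)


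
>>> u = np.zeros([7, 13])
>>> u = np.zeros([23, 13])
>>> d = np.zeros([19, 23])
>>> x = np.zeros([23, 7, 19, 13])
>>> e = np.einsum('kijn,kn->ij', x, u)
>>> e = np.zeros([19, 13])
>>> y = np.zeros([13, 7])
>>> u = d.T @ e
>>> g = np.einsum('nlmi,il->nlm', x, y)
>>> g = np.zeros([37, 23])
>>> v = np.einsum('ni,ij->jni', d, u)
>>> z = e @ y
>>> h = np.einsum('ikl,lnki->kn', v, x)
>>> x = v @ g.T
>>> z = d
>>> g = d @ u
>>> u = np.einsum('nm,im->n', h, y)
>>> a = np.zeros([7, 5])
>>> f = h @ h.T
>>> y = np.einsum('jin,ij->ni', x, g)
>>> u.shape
(19,)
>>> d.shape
(19, 23)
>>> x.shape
(13, 19, 37)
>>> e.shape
(19, 13)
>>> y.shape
(37, 19)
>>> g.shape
(19, 13)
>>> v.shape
(13, 19, 23)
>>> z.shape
(19, 23)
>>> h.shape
(19, 7)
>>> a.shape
(7, 5)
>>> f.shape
(19, 19)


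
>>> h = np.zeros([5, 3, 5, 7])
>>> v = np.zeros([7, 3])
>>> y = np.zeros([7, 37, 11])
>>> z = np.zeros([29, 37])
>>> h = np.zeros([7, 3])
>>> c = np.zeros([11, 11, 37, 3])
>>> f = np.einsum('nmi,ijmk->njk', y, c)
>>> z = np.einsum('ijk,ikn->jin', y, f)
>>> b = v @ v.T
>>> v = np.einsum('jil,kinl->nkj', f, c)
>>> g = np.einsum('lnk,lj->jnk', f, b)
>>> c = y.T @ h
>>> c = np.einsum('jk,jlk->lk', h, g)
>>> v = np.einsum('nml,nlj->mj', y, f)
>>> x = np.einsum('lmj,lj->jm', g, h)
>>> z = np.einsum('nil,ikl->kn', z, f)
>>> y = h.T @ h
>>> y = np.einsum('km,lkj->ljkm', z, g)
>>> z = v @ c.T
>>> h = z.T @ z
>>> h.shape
(11, 11)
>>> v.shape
(37, 3)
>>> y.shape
(7, 3, 11, 37)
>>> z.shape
(37, 11)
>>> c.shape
(11, 3)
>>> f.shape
(7, 11, 3)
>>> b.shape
(7, 7)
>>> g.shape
(7, 11, 3)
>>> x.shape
(3, 11)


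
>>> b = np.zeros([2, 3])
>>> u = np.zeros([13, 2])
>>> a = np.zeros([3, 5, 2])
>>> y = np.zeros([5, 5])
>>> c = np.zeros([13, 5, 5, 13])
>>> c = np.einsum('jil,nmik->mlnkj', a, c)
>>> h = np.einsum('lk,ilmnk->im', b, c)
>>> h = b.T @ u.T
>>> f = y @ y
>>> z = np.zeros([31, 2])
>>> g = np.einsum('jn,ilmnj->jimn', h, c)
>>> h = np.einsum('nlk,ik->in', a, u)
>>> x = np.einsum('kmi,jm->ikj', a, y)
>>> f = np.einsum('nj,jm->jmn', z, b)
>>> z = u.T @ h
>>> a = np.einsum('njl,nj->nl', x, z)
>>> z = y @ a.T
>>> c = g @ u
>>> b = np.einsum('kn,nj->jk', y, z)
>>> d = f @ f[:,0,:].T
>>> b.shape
(2, 5)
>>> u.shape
(13, 2)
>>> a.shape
(2, 5)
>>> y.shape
(5, 5)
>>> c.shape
(3, 5, 13, 2)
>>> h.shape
(13, 3)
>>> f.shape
(2, 3, 31)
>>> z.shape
(5, 2)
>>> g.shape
(3, 5, 13, 13)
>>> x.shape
(2, 3, 5)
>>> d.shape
(2, 3, 2)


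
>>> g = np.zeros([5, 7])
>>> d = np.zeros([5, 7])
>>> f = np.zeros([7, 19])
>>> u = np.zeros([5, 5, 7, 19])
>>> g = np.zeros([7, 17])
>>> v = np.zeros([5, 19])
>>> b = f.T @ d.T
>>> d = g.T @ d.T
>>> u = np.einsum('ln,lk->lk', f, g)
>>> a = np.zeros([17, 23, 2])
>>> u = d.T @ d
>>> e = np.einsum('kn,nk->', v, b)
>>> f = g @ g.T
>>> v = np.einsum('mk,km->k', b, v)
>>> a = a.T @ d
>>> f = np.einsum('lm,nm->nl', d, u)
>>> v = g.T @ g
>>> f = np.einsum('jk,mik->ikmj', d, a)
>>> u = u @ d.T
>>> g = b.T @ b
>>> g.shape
(5, 5)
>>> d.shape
(17, 5)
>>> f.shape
(23, 5, 2, 17)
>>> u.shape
(5, 17)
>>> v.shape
(17, 17)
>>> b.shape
(19, 5)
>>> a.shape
(2, 23, 5)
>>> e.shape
()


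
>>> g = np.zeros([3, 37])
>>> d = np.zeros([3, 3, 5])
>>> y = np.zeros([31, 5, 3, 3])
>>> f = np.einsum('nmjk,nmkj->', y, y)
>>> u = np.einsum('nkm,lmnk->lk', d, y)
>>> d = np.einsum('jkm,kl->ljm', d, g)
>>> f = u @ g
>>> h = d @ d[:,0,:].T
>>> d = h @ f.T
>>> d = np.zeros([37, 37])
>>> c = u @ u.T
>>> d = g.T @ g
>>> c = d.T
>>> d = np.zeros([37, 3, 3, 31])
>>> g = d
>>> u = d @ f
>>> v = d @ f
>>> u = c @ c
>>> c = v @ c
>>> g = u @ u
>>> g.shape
(37, 37)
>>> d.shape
(37, 3, 3, 31)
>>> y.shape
(31, 5, 3, 3)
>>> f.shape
(31, 37)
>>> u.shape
(37, 37)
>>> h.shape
(37, 3, 37)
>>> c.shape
(37, 3, 3, 37)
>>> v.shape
(37, 3, 3, 37)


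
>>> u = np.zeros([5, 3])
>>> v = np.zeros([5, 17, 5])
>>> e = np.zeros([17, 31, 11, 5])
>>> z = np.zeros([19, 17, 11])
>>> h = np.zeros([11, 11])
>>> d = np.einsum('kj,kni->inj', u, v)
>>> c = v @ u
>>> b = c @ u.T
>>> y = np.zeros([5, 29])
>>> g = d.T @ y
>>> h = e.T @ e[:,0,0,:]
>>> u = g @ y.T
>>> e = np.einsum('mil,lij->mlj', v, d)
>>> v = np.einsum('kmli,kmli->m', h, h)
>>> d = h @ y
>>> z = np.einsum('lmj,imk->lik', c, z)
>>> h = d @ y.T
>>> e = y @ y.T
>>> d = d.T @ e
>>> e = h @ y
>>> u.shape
(3, 17, 5)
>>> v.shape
(11,)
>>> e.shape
(5, 11, 31, 29)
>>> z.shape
(5, 19, 11)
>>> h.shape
(5, 11, 31, 5)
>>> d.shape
(29, 31, 11, 5)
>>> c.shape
(5, 17, 3)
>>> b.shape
(5, 17, 5)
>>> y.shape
(5, 29)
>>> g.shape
(3, 17, 29)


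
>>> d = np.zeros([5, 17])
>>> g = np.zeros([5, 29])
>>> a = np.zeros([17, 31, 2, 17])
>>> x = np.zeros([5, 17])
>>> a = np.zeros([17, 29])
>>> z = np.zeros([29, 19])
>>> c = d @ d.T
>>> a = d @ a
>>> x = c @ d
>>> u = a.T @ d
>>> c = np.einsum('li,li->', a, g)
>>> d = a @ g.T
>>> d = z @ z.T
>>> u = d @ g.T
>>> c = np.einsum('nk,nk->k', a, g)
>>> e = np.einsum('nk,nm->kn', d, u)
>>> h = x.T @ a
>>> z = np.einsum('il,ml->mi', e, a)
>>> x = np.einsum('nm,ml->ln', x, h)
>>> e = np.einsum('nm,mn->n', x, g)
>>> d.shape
(29, 29)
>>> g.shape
(5, 29)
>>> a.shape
(5, 29)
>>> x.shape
(29, 5)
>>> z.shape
(5, 29)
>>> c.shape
(29,)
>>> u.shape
(29, 5)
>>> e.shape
(29,)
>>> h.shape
(17, 29)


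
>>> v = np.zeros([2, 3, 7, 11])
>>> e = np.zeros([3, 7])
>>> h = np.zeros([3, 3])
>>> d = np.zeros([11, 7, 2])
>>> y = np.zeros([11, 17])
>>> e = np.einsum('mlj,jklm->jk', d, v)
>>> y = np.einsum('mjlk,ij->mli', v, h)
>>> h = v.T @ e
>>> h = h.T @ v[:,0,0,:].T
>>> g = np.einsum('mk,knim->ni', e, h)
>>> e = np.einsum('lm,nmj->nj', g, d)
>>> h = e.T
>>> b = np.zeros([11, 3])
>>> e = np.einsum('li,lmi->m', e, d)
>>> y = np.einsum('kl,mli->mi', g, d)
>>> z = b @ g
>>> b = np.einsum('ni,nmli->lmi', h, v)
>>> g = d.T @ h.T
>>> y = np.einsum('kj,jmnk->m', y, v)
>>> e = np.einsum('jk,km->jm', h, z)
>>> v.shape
(2, 3, 7, 11)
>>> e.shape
(2, 7)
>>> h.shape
(2, 11)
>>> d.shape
(11, 7, 2)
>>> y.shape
(3,)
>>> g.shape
(2, 7, 2)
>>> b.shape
(7, 3, 11)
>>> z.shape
(11, 7)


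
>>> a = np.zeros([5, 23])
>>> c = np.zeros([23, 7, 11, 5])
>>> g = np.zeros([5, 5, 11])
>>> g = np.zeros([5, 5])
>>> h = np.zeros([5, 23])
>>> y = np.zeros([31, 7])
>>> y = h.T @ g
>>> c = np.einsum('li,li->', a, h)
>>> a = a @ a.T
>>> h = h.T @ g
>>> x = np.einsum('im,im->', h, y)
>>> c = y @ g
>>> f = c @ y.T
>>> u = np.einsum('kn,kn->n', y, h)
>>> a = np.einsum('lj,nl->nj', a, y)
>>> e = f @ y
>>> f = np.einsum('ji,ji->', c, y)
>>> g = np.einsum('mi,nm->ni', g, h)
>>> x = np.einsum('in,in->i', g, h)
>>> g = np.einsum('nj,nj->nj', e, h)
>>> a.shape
(23, 5)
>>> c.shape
(23, 5)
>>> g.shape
(23, 5)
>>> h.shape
(23, 5)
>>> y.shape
(23, 5)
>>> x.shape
(23,)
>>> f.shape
()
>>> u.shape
(5,)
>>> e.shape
(23, 5)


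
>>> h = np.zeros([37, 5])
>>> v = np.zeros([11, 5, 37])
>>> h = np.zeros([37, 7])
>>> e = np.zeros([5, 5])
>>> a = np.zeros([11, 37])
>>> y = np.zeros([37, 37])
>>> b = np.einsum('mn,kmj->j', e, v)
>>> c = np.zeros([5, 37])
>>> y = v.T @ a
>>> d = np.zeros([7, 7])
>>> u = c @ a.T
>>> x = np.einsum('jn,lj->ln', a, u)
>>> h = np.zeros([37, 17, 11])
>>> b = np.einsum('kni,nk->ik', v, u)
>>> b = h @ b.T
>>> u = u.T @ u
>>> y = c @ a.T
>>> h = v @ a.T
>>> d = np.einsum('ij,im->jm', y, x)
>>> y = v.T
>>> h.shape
(11, 5, 11)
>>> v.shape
(11, 5, 37)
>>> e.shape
(5, 5)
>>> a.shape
(11, 37)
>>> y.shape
(37, 5, 11)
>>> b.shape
(37, 17, 37)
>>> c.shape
(5, 37)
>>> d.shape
(11, 37)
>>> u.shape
(11, 11)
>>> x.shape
(5, 37)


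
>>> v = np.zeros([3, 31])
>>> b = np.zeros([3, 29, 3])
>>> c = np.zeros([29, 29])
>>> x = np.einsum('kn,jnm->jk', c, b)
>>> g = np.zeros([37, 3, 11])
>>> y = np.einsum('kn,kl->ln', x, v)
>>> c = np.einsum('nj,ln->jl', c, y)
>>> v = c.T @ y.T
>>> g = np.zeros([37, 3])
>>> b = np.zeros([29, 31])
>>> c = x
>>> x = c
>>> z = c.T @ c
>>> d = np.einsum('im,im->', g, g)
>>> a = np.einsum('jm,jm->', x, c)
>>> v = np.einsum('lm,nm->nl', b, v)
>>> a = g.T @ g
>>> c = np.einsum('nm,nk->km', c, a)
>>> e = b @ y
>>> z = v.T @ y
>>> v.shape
(31, 29)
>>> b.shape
(29, 31)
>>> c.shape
(3, 29)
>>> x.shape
(3, 29)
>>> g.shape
(37, 3)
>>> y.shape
(31, 29)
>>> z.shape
(29, 29)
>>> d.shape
()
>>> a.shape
(3, 3)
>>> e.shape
(29, 29)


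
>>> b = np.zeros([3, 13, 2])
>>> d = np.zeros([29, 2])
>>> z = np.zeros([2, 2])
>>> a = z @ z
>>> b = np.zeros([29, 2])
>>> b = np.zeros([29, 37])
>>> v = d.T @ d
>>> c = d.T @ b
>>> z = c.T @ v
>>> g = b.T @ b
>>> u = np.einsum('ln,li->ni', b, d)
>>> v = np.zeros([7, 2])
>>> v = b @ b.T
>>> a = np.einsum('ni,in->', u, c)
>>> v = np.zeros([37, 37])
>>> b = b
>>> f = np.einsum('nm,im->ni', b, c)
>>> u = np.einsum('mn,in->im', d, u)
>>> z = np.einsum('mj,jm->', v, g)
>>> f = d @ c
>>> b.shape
(29, 37)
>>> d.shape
(29, 2)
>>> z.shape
()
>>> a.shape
()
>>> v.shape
(37, 37)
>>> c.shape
(2, 37)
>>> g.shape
(37, 37)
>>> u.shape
(37, 29)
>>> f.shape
(29, 37)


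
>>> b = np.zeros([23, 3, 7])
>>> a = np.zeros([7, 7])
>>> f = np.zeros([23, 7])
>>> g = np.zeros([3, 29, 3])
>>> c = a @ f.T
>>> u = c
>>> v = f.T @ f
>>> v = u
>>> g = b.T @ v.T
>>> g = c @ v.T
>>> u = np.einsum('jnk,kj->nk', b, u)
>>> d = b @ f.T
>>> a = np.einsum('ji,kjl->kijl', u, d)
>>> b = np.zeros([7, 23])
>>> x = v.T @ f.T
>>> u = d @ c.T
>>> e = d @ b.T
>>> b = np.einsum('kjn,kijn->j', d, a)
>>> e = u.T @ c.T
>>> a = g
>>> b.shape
(3,)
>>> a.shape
(7, 7)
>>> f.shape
(23, 7)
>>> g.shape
(7, 7)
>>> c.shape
(7, 23)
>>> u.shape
(23, 3, 7)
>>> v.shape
(7, 23)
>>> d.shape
(23, 3, 23)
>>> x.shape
(23, 23)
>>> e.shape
(7, 3, 7)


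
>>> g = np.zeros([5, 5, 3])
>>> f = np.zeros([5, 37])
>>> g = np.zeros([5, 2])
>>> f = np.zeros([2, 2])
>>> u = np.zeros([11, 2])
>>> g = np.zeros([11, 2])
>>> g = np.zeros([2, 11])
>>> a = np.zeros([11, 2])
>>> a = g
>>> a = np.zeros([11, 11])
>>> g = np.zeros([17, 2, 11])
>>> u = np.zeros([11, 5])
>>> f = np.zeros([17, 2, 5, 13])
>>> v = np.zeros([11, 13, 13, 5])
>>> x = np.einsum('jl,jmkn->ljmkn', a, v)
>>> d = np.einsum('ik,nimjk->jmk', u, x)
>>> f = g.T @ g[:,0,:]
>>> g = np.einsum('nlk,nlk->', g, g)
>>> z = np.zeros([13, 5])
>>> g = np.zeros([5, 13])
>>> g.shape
(5, 13)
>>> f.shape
(11, 2, 11)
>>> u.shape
(11, 5)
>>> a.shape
(11, 11)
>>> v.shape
(11, 13, 13, 5)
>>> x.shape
(11, 11, 13, 13, 5)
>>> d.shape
(13, 13, 5)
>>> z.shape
(13, 5)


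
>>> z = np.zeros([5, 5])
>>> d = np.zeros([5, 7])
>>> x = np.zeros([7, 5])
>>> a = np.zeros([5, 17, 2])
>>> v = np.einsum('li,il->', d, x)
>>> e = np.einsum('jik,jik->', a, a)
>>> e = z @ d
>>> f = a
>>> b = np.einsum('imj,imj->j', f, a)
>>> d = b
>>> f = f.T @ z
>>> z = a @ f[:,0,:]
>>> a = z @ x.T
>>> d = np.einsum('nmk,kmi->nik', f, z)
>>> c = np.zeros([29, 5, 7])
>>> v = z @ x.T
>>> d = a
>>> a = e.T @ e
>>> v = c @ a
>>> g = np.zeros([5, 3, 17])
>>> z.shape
(5, 17, 5)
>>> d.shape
(5, 17, 7)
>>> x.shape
(7, 5)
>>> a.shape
(7, 7)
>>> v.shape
(29, 5, 7)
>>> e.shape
(5, 7)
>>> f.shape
(2, 17, 5)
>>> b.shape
(2,)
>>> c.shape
(29, 5, 7)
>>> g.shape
(5, 3, 17)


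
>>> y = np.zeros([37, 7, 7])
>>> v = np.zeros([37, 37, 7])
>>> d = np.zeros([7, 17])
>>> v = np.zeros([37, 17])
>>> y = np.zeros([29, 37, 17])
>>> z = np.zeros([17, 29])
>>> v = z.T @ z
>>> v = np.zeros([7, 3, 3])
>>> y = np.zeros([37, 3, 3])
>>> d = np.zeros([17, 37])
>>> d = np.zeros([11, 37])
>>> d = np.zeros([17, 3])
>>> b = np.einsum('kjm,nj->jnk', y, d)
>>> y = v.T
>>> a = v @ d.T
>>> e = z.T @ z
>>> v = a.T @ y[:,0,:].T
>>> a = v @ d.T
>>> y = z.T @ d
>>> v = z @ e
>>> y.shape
(29, 3)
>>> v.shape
(17, 29)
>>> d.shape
(17, 3)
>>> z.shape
(17, 29)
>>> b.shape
(3, 17, 37)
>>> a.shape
(17, 3, 17)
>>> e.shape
(29, 29)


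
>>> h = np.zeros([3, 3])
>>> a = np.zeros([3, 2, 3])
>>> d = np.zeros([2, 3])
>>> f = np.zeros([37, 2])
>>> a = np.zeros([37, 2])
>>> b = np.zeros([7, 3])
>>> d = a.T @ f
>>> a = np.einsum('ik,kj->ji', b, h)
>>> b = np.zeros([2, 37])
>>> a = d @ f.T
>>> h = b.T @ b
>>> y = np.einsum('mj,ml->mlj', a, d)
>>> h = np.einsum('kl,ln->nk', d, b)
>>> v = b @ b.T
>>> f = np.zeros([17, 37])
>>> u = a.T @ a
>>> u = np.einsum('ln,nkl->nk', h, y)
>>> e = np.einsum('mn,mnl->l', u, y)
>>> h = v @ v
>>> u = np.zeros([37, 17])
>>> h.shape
(2, 2)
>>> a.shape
(2, 37)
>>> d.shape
(2, 2)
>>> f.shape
(17, 37)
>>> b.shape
(2, 37)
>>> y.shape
(2, 2, 37)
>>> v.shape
(2, 2)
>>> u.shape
(37, 17)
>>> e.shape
(37,)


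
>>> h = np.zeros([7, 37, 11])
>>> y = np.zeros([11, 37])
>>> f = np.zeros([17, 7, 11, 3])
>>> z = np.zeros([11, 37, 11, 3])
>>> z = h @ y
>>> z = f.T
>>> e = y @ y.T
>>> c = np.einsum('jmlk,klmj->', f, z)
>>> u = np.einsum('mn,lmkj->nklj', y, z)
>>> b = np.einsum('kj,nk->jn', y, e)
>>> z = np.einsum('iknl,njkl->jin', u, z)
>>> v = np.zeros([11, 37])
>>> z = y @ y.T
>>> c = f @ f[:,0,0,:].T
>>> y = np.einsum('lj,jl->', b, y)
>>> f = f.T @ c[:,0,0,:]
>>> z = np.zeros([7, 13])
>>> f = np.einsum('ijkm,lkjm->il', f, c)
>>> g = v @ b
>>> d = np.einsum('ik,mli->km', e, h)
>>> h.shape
(7, 37, 11)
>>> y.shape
()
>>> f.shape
(3, 17)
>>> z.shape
(7, 13)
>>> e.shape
(11, 11)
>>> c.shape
(17, 7, 11, 17)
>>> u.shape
(37, 7, 3, 17)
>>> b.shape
(37, 11)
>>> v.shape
(11, 37)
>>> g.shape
(11, 11)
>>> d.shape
(11, 7)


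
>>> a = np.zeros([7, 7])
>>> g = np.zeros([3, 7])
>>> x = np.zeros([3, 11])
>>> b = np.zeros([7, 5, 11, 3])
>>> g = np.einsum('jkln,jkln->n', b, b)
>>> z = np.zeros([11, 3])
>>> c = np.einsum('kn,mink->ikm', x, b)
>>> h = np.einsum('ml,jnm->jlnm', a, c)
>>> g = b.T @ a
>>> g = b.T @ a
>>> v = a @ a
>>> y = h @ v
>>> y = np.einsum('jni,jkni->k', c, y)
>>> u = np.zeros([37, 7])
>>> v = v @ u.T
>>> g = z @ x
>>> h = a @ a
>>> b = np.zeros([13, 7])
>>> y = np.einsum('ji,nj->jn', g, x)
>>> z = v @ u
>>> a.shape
(7, 7)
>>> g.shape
(11, 11)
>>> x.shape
(3, 11)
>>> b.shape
(13, 7)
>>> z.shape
(7, 7)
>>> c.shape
(5, 3, 7)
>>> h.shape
(7, 7)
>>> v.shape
(7, 37)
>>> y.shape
(11, 3)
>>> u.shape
(37, 7)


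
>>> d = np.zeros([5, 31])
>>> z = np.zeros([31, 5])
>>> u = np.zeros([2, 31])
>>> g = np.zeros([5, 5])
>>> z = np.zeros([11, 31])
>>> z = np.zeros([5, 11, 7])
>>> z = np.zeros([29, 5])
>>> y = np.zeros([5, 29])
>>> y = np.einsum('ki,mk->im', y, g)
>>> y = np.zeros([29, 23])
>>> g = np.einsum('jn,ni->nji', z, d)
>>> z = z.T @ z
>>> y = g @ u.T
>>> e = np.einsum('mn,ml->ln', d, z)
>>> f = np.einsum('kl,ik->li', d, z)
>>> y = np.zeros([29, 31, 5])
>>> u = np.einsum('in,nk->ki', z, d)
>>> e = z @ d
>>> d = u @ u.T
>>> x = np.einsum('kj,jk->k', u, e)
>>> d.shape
(31, 31)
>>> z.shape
(5, 5)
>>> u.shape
(31, 5)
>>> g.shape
(5, 29, 31)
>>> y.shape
(29, 31, 5)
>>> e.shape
(5, 31)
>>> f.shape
(31, 5)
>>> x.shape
(31,)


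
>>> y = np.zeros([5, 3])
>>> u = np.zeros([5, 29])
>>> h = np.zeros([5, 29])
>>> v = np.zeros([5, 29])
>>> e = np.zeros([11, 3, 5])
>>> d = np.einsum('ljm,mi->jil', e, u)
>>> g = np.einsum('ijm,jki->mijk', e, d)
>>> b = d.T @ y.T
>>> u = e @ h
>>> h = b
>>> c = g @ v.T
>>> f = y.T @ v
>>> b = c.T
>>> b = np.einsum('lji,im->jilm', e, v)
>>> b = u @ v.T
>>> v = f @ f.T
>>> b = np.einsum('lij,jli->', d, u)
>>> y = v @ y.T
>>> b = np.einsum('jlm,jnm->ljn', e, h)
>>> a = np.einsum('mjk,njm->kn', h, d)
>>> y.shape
(3, 5)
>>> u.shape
(11, 3, 29)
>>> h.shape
(11, 29, 5)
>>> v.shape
(3, 3)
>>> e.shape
(11, 3, 5)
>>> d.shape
(3, 29, 11)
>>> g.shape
(5, 11, 3, 29)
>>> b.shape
(3, 11, 29)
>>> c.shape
(5, 11, 3, 5)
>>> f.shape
(3, 29)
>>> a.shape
(5, 3)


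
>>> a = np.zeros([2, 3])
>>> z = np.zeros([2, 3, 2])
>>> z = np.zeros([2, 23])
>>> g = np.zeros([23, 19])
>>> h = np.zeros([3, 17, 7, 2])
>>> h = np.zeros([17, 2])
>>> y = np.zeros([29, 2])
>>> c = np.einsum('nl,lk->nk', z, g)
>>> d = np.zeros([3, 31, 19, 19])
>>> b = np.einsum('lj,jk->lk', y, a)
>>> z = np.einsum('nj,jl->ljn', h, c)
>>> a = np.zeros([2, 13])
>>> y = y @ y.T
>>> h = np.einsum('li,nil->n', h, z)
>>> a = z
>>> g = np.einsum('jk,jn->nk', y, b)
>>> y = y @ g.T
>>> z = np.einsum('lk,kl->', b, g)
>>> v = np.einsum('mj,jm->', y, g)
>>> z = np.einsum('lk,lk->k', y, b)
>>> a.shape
(19, 2, 17)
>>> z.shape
(3,)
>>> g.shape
(3, 29)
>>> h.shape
(19,)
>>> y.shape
(29, 3)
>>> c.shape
(2, 19)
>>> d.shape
(3, 31, 19, 19)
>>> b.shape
(29, 3)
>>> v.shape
()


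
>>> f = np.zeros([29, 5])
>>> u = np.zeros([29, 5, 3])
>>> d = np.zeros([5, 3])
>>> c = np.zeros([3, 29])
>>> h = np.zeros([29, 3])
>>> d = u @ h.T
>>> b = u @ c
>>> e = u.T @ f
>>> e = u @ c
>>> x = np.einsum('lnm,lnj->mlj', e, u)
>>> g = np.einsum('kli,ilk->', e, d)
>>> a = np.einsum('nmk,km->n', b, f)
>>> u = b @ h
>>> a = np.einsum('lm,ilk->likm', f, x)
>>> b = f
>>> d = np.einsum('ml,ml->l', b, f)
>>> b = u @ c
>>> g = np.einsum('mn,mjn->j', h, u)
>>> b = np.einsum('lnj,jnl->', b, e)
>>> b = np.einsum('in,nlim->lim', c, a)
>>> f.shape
(29, 5)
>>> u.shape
(29, 5, 3)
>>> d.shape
(5,)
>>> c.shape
(3, 29)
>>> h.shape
(29, 3)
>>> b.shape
(29, 3, 5)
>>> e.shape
(29, 5, 29)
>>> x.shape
(29, 29, 3)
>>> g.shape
(5,)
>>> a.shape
(29, 29, 3, 5)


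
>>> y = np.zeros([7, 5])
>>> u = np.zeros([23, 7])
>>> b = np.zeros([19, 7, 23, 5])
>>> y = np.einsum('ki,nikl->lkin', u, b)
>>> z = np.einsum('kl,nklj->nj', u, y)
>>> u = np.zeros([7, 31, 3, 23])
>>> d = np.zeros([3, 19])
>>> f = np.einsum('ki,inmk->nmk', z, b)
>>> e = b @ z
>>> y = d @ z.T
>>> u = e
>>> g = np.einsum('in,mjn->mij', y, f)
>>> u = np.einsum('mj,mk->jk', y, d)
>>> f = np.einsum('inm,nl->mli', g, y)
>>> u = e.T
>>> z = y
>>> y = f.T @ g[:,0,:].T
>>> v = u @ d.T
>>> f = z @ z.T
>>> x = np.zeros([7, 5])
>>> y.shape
(7, 5, 7)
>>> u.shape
(19, 23, 7, 19)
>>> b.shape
(19, 7, 23, 5)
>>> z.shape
(3, 5)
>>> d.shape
(3, 19)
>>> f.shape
(3, 3)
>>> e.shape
(19, 7, 23, 19)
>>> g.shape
(7, 3, 23)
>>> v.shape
(19, 23, 7, 3)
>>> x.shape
(7, 5)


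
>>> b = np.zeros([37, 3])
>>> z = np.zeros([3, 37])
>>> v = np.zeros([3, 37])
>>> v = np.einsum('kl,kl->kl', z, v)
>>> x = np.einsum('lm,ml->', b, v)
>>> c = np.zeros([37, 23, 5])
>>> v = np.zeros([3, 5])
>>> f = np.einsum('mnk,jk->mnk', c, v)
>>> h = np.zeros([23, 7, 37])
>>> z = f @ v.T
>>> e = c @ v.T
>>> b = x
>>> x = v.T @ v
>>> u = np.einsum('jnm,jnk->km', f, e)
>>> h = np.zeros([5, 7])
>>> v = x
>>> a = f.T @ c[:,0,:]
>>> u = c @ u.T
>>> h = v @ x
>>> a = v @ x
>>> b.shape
()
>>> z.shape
(37, 23, 3)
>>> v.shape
(5, 5)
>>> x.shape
(5, 5)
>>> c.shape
(37, 23, 5)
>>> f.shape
(37, 23, 5)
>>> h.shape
(5, 5)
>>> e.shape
(37, 23, 3)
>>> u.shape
(37, 23, 3)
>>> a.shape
(5, 5)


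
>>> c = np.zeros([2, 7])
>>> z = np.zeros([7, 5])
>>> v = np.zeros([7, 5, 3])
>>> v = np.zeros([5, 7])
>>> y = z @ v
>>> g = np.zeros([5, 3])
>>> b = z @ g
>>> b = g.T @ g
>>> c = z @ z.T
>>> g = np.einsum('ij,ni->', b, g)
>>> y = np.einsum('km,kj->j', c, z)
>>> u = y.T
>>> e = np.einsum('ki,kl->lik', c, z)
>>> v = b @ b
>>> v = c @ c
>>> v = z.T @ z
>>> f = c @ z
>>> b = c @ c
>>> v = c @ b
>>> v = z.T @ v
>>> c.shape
(7, 7)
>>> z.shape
(7, 5)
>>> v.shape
(5, 7)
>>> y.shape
(5,)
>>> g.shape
()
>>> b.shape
(7, 7)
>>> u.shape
(5,)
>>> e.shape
(5, 7, 7)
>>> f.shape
(7, 5)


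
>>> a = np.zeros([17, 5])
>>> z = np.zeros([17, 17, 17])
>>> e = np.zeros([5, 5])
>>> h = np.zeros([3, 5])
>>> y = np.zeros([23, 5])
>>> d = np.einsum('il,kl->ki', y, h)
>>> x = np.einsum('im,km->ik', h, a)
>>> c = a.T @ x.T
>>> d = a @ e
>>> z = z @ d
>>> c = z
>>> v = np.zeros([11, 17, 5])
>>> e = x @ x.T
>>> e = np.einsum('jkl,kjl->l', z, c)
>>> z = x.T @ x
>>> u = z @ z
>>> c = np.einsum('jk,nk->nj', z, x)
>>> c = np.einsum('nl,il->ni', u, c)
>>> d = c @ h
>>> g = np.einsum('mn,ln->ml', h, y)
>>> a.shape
(17, 5)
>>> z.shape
(17, 17)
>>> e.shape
(5,)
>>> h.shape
(3, 5)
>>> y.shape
(23, 5)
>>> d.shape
(17, 5)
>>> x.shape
(3, 17)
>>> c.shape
(17, 3)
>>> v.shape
(11, 17, 5)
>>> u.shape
(17, 17)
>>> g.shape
(3, 23)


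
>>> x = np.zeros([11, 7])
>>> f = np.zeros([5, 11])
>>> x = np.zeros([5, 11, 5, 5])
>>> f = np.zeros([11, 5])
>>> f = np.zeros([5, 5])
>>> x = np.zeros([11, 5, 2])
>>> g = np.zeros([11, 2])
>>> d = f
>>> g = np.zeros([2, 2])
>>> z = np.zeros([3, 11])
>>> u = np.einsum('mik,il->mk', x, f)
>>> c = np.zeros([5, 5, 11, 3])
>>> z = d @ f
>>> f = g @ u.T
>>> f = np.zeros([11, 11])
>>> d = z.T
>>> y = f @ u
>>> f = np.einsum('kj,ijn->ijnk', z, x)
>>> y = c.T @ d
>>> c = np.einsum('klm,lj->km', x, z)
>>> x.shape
(11, 5, 2)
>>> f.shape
(11, 5, 2, 5)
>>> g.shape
(2, 2)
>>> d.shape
(5, 5)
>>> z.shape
(5, 5)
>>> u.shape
(11, 2)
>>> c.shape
(11, 2)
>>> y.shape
(3, 11, 5, 5)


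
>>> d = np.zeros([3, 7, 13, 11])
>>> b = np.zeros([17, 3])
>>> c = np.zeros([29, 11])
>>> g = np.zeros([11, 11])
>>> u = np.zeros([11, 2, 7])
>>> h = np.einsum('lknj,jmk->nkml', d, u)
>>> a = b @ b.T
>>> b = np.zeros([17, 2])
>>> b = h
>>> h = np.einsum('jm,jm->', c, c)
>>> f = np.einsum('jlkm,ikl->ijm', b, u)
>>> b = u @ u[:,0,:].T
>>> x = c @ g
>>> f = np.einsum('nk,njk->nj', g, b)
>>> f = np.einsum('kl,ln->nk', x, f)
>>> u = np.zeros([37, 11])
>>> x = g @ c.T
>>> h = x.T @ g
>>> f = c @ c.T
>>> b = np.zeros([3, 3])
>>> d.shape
(3, 7, 13, 11)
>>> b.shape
(3, 3)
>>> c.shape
(29, 11)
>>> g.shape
(11, 11)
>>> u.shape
(37, 11)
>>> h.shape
(29, 11)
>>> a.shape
(17, 17)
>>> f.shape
(29, 29)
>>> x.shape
(11, 29)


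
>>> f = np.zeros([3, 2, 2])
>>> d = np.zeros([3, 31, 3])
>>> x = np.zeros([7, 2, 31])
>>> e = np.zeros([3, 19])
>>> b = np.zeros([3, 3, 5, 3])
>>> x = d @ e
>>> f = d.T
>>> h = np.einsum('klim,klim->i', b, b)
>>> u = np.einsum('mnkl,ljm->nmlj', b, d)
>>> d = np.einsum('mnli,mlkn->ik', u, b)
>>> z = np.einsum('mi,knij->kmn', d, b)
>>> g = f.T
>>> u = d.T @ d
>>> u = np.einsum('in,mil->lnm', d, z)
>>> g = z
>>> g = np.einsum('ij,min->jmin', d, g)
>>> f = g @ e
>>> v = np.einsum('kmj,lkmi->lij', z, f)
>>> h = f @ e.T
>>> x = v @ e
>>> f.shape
(5, 3, 31, 19)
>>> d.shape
(31, 5)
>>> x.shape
(5, 19, 19)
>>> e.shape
(3, 19)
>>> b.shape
(3, 3, 5, 3)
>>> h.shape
(5, 3, 31, 3)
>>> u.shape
(3, 5, 3)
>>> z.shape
(3, 31, 3)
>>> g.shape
(5, 3, 31, 3)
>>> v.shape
(5, 19, 3)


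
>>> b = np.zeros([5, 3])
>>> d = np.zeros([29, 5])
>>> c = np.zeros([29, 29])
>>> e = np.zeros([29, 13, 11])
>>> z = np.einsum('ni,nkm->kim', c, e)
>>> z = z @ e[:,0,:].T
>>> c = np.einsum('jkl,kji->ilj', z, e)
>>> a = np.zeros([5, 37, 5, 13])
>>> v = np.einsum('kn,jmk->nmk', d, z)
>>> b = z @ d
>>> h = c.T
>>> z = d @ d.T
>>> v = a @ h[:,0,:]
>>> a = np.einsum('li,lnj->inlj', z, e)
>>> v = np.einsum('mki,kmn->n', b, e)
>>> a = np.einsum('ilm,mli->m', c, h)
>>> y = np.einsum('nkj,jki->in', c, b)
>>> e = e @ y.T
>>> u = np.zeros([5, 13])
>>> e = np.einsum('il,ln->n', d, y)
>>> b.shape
(13, 29, 5)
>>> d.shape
(29, 5)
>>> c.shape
(11, 29, 13)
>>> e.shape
(11,)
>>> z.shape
(29, 29)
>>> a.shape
(13,)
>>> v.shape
(11,)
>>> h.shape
(13, 29, 11)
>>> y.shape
(5, 11)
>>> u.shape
(5, 13)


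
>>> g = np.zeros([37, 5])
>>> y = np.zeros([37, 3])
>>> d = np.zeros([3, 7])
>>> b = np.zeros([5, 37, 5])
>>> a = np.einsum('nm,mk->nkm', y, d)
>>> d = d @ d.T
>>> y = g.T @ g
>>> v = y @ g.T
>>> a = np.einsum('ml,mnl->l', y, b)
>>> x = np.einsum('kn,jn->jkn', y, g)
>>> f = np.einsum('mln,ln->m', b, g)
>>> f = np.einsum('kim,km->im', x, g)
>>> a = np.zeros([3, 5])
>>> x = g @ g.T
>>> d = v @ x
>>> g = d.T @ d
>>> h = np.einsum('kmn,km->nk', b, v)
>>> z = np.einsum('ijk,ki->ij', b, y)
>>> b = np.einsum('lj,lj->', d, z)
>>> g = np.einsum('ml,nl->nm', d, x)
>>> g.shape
(37, 5)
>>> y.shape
(5, 5)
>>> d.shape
(5, 37)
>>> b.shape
()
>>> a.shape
(3, 5)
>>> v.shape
(5, 37)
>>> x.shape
(37, 37)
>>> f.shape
(5, 5)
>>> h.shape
(5, 5)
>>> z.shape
(5, 37)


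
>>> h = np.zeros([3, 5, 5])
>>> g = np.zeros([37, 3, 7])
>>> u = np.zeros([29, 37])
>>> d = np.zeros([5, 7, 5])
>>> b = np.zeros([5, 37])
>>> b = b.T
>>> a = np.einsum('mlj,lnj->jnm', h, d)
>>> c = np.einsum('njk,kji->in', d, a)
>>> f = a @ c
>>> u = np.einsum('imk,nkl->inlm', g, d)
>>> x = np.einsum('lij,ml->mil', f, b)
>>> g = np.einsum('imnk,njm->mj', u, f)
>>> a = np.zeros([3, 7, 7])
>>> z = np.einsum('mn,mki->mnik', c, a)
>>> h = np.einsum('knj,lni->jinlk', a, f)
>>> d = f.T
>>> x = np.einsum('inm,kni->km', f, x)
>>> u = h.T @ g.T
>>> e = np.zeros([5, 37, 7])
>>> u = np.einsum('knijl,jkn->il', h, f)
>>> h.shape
(7, 5, 7, 5, 3)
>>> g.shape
(5, 7)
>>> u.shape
(7, 3)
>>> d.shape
(5, 7, 5)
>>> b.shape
(37, 5)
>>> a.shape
(3, 7, 7)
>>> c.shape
(3, 5)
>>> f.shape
(5, 7, 5)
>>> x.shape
(37, 5)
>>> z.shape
(3, 5, 7, 7)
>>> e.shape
(5, 37, 7)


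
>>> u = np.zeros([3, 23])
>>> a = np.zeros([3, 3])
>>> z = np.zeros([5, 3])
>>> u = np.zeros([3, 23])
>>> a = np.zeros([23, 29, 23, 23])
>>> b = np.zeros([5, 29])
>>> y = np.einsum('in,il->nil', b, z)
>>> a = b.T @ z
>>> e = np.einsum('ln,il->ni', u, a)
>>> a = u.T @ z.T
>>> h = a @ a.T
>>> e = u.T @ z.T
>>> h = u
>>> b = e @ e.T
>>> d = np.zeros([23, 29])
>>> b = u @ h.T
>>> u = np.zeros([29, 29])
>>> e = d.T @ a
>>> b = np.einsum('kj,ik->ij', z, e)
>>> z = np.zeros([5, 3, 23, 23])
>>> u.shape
(29, 29)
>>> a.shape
(23, 5)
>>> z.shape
(5, 3, 23, 23)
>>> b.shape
(29, 3)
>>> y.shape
(29, 5, 3)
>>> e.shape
(29, 5)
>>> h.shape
(3, 23)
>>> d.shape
(23, 29)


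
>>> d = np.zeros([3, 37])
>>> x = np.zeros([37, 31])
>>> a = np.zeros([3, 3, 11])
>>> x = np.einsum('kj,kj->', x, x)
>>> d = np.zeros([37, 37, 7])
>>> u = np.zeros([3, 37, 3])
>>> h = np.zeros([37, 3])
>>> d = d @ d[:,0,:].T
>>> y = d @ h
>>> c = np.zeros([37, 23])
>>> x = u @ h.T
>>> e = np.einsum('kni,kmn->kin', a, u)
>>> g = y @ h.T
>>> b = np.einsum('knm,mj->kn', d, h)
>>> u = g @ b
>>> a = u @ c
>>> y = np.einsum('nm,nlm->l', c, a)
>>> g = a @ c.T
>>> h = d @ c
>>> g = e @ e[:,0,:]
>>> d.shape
(37, 37, 37)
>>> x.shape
(3, 37, 37)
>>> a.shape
(37, 37, 23)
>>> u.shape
(37, 37, 37)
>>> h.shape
(37, 37, 23)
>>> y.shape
(37,)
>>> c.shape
(37, 23)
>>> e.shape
(3, 11, 3)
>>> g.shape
(3, 11, 3)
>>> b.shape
(37, 37)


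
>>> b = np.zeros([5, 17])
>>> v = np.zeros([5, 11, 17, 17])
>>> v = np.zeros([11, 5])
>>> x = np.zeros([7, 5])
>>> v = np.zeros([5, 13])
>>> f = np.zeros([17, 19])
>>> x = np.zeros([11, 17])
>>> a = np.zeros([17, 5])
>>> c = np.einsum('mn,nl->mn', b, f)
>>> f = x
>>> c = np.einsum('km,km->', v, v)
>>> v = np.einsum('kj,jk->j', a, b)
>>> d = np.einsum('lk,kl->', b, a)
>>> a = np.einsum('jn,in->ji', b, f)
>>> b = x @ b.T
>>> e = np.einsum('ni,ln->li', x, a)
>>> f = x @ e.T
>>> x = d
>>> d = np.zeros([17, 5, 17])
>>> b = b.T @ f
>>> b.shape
(5, 5)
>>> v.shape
(5,)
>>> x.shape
()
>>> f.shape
(11, 5)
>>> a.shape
(5, 11)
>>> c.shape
()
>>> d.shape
(17, 5, 17)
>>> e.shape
(5, 17)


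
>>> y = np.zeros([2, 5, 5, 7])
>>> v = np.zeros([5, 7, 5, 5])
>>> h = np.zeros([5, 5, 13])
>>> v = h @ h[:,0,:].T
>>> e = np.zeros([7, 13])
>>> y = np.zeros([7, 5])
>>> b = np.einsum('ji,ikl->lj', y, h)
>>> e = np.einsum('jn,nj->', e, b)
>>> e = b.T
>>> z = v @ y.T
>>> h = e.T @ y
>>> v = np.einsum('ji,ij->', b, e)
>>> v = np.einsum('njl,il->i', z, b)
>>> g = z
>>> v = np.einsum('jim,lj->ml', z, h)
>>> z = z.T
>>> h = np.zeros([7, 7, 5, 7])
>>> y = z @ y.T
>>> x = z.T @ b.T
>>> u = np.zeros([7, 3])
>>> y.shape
(7, 5, 7)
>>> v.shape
(7, 13)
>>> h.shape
(7, 7, 5, 7)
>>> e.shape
(7, 13)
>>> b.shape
(13, 7)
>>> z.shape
(7, 5, 5)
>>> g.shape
(5, 5, 7)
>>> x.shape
(5, 5, 13)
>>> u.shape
(7, 3)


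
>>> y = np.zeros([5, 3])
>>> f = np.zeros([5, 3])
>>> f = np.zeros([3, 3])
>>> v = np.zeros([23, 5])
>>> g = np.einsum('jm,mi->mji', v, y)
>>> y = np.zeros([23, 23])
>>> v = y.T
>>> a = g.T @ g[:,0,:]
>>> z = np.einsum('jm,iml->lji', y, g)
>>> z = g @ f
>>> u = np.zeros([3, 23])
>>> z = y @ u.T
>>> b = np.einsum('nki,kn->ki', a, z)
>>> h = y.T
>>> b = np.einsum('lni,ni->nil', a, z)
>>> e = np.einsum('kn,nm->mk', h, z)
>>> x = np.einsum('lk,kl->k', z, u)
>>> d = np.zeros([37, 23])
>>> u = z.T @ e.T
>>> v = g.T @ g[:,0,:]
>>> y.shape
(23, 23)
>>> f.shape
(3, 3)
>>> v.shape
(3, 23, 3)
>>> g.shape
(5, 23, 3)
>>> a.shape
(3, 23, 3)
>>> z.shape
(23, 3)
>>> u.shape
(3, 3)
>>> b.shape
(23, 3, 3)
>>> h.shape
(23, 23)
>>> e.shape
(3, 23)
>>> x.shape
(3,)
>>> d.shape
(37, 23)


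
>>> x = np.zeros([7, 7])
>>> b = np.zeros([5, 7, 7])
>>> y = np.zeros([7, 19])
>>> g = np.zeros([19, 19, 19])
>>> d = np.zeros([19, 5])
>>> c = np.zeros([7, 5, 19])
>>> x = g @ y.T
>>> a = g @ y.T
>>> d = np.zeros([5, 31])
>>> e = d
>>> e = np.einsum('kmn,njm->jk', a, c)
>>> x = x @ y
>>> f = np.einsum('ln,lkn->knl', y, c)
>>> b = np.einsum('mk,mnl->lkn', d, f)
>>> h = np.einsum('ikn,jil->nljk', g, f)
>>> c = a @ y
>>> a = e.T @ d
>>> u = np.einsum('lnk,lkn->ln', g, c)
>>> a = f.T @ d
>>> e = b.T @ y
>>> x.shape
(19, 19, 19)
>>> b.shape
(7, 31, 19)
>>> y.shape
(7, 19)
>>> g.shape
(19, 19, 19)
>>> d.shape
(5, 31)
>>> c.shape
(19, 19, 19)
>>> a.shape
(7, 19, 31)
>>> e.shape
(19, 31, 19)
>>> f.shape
(5, 19, 7)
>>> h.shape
(19, 7, 5, 19)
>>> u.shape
(19, 19)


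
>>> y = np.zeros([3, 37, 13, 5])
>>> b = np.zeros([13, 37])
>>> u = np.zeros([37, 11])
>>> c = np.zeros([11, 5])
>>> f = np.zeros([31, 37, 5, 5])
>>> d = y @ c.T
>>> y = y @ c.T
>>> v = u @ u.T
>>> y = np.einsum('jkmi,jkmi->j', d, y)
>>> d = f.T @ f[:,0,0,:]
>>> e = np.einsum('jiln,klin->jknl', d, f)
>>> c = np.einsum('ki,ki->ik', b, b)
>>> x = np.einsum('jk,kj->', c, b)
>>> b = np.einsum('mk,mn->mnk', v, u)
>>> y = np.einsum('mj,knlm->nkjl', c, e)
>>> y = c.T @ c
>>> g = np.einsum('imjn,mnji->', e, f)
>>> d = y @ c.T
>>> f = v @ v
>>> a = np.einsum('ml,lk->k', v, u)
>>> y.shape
(13, 13)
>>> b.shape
(37, 11, 37)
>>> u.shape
(37, 11)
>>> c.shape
(37, 13)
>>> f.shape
(37, 37)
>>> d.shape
(13, 37)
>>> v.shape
(37, 37)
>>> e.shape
(5, 31, 5, 37)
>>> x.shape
()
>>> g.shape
()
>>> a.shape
(11,)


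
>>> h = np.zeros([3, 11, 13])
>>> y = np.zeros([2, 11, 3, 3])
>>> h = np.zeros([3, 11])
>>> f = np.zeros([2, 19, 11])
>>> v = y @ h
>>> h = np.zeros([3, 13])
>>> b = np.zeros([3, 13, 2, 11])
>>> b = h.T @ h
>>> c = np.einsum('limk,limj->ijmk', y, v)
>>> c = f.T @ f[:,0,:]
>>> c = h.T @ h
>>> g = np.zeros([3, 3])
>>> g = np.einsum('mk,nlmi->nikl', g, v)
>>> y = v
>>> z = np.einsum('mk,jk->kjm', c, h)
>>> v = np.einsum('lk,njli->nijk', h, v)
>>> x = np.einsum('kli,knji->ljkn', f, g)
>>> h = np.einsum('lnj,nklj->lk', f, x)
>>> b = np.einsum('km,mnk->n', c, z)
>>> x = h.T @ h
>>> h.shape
(2, 3)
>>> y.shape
(2, 11, 3, 11)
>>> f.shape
(2, 19, 11)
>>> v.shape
(2, 11, 11, 13)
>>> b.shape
(3,)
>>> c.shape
(13, 13)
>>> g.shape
(2, 11, 3, 11)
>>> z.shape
(13, 3, 13)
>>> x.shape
(3, 3)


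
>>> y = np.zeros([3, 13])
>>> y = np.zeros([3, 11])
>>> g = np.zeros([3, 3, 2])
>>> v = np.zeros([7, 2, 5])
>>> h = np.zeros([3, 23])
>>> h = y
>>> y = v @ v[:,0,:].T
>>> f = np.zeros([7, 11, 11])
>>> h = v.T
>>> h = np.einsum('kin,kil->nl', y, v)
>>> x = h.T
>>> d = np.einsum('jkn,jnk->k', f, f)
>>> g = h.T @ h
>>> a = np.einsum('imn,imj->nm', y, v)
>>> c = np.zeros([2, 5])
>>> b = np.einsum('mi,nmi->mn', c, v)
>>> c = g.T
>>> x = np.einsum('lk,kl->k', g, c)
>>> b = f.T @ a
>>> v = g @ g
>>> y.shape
(7, 2, 7)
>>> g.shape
(5, 5)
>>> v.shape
(5, 5)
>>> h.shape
(7, 5)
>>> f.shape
(7, 11, 11)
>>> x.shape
(5,)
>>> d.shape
(11,)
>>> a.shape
(7, 2)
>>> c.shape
(5, 5)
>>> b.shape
(11, 11, 2)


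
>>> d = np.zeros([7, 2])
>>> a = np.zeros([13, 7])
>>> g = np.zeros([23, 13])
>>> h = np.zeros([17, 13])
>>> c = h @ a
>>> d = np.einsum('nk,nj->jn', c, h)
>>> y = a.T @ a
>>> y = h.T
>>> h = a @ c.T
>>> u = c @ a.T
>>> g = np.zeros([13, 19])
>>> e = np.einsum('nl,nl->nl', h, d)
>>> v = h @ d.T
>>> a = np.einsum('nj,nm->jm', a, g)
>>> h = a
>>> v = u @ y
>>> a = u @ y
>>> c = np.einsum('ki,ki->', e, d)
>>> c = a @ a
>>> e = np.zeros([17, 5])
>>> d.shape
(13, 17)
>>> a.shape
(17, 17)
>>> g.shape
(13, 19)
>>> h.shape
(7, 19)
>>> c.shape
(17, 17)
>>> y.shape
(13, 17)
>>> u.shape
(17, 13)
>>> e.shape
(17, 5)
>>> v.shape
(17, 17)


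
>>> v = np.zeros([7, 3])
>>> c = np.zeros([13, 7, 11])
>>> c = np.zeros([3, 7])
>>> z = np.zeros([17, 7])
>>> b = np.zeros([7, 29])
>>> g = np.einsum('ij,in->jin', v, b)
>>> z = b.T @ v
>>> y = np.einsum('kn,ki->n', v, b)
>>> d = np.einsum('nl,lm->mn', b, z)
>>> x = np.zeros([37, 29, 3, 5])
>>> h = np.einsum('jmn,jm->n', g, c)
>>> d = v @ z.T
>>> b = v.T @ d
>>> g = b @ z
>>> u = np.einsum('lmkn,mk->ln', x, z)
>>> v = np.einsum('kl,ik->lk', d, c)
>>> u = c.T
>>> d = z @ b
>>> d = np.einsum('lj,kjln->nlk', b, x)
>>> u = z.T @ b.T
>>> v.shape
(29, 7)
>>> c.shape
(3, 7)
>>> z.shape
(29, 3)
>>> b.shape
(3, 29)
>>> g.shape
(3, 3)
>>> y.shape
(3,)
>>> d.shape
(5, 3, 37)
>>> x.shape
(37, 29, 3, 5)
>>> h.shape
(29,)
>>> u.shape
(3, 3)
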